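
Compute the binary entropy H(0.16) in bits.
0.6343 bits

The binary entropy function is:
H(p) = -p log(p) - (1-p) log(1-p)

H(0.16) = -0.16 × log_2(0.16) - 0.84 × log_2(0.84)
H(0.16) = 0.6343 bits

Note: Binary entropy is maximized at p=0.5 (H=1 bit) and minimized at p=0 or p=1 (H=0).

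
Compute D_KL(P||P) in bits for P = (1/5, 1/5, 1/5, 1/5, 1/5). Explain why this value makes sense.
0.0000 bits

KL divergence satisfies the Gibbs inequality: D_KL(P||Q) ≥ 0 for all distributions P, Q.

D_KL(P||Q) = Σ p(x) log(p(x)/q(x))
Each term is p(x) × log_2(p(x)/p(x)) = p(x) × log_2(1) = 0, so the sum is 0.
D_KL(P||Q) = 0.0000 bits

When P = Q, the KL divergence is exactly 0, as there is no 'divergence' between identical distributions.

This non-negativity is a fundamental property: relative entropy cannot be negative because it measures how different Q is from P.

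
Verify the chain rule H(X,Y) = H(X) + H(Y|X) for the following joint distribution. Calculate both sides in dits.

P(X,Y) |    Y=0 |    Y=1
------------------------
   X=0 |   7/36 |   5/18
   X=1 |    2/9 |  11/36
H(X,Y) = 0.5953, H(X) = 0.3004, H(Y|X) = 0.2950 (all in dits)

Chain rule: H(X,Y) = H(X) + H(Y|X)

Left side — joint entropy directly:
H(X,Y) = -Σ p(x,y) log p(x,y) = 0.5953 dits

Right side — compute H(Y|X) from the conditional distributions:
P(X) = (17/36, 19/36), so H(X) = 0.3004 dits
H(Y|X) = Σ_x P(X=x) · H(Y|X=x):
  P(Y|X=0) = (7/17, 10/17), H(Y|X=0) = 0.2942, weight P(X=0) = 17/36
  P(Y|X=1) = (8/19, 11/19), H(Y|X=1) = 0.2956, weight P(X=1) = 19/36
H(Y|X) = 0.2950 dits

H(X) + H(Y|X) = 0.3004 + 0.2950 = 0.5953 dits

Both sides equal 0.5953 dits. ✓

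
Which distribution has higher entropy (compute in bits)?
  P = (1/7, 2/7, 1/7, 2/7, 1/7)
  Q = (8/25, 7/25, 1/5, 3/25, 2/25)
P

Computing entropies in bits:
H(P) = 2.2359
H(Q) = 2.1632

Distribution P has higher entropy.

Intuition: The distribution closer to uniform (more spread out) has higher entropy.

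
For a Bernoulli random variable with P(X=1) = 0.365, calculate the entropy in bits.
0.9468 bits

The binary entropy function is:
H(p) = -p log(p) - (1-p) log(1-p)

H(0.365) = -0.365 × log_2(0.365) - 0.635 × log_2(0.635)
H(0.365) = 0.9468 bits

Note: Binary entropy is maximized at p=0.5 (H=1 bit) and minimized at p=0 or p=1 (H=0).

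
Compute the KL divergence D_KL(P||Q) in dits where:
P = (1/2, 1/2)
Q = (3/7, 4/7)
0.0045 dits

KL divergence: D_KL(P||Q) = Σ p(x) log(p(x)/q(x))

Computing term by term:
  x=0: 1/2 × log_10[(1/2)/(3/7)] = 1/2 × 0.0669 = 0.0335
  x=1: 1/2 × log_10[(1/2)/(4/7)] = 1/2 × -0.0580 = -0.0290

D_KL(P||Q) = 0.0045 dits

Note: KL divergence is always non-negative and equals 0 iff P = Q.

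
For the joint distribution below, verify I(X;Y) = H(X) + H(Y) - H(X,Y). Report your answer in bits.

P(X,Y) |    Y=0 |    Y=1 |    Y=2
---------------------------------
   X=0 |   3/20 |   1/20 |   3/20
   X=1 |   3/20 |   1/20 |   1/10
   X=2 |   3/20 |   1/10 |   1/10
I(X;Y) = 0.0232 bits

Mutual information has multiple equivalent forms:
- I(X;Y) = H(X) - H(X|Y)
- I(X;Y) = H(Y) - H(Y|X)
- I(X;Y) = H(X) + H(Y) - H(X,Y)

Computing all quantities:
H(X) = 1.5813, H(Y) = 1.5129, H(X,Y) = 3.0710
H(X|Y) = 1.5581, H(Y|X) = 1.4897

Verification:
H(X) - H(X|Y) = 1.5813 - 1.5581 = 0.0232
H(Y) - H(Y|X) = 1.5129 - 1.4897 = 0.0232
H(X) + H(Y) - H(X,Y) = 1.5813 + 1.5129 - 3.0710 = 0.0232

All forms give I(X;Y) = 0.0232 bits. ✓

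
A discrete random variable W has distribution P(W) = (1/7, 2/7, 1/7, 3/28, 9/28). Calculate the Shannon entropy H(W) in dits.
0.6593 dits

Shannon entropy is H(X) = -Σ p(x) log p(x).

For P = (1/7, 2/7, 1/7, 3/28, 9/28):
H = -1/7 × log_10(1/7) -2/7 × log_10(2/7) -1/7 × log_10(1/7) -3/28 × log_10(3/28) -9/28 × log_10(9/28)
H = 0.6593 dits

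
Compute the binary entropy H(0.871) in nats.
0.3845 nats

The binary entropy function is:
H(p) = -p log(p) - (1-p) log(1-p)

H(0.871) = -0.871 × log_e(0.871) - 0.129 × log_e(0.129)
H(0.871) = 0.3845 nats

Note: Binary entropy is maximized at p=0.5 (H=1 bit) and minimized at p=0 or p=1 (H=0).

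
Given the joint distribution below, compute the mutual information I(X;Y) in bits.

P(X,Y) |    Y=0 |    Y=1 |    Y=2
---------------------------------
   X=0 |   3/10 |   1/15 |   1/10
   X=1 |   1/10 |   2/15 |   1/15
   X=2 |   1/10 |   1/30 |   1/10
0.1006 bits

Mutual information: I(X;Y) = H(X) + H(Y) - H(X,Y)

Marginals:
P(X) = (7/15, 3/10, 7/30), H(X) = 1.5241 bits
P(Y) = (1/2, 7/30, 4/15), H(Y) = 1.4984 bits

Joint entropy: H(X,Y) = 2.9219 bits

I(X;Y) = 1.5241 + 1.4984 - 2.9219 = 0.1006 bits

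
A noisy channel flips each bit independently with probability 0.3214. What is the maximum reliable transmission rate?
0.0941 bits

For a binary symmetric channel (BSC) with error probability p:
Capacity C = 1 - H(p) bits per symbol

where H(p) = -p log₂(p) - (1-p) log₂(1-p) is the binary entropy function.

H(0.3214) = 0.9059 bits
C = 1 - 0.9059 = 0.0941 bits per symbol

This means we can reliably transmit up to 0.0941 bits of information per channel use.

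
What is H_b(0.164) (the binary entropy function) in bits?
0.6438 bits

The binary entropy function is:
H(p) = -p log(p) - (1-p) log(1-p)

H(0.164) = -0.164 × log_2(0.164) - 0.836 × log_2(0.836)
H(0.164) = 0.6438 bits

Note: Binary entropy is maximized at p=0.5 (H=1 bit) and minimized at p=0 or p=1 (H=0).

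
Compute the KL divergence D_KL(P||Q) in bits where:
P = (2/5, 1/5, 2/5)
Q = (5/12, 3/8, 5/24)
0.1715 bits

KL divergence: D_KL(P||Q) = Σ p(x) log(p(x)/q(x))

Computing term by term:
  x=0: 2/5 × log_2[(2/5)/(5/12)] = 2/5 × -0.0589 = -0.0236
  x=1: 1/5 × log_2[(1/5)/(3/8)] = 1/5 × -0.9069 = -0.1814
  x=2: 2/5 × log_2[(2/5)/(5/24)] = 2/5 × 0.9411 = 0.3764

D_KL(P||Q) = 0.1715 bits

Note: KL divergence is always non-negative and equals 0 iff P = Q.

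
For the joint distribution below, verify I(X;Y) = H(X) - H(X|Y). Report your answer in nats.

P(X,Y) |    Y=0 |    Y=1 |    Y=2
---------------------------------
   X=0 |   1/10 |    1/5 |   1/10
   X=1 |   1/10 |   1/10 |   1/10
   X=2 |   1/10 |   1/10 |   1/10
I(X;Y) = 0.0138 nats

Mutual information has multiple equivalent forms:
- I(X;Y) = H(X) - H(X|Y)
- I(X;Y) = H(Y) - H(Y|X)
- I(X;Y) = H(X) + H(Y) - H(X,Y)

Computing all quantities:
H(X) = 1.0889, H(Y) = 1.0889, H(X,Y) = 2.1640
H(X|Y) = 1.0751, H(Y|X) = 1.0751

Verification:
H(X) - H(X|Y) = 1.0889 - 1.0751 = 0.0138
H(Y) - H(Y|X) = 1.0889 - 1.0751 = 0.0138
H(X) + H(Y) - H(X,Y) = 1.0889 + 1.0889 - 2.1640 = 0.0138

All forms give I(X;Y) = 0.0138 nats. ✓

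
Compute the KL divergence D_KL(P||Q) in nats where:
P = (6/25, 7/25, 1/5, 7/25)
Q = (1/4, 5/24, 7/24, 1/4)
0.0293 nats

KL divergence: D_KL(P||Q) = Σ p(x) log(p(x)/q(x))

Computing term by term:
  x=0: 6/25 × log_e[(6/25)/(1/4)] = 6/25 × -0.0408 = -0.0098
  x=1: 7/25 × log_e[(7/25)/(5/24)] = 7/25 × 0.2957 = 0.0828
  x=2: 1/5 × log_e[(1/5)/(7/24)] = 1/5 × -0.3773 = -0.0755
  x=3: 7/25 × log_e[(7/25)/(1/4)] = 7/25 × 0.1133 = 0.0317

D_KL(P||Q) = 0.0293 nats

Note: KL divergence is always non-negative and equals 0 iff P = Q.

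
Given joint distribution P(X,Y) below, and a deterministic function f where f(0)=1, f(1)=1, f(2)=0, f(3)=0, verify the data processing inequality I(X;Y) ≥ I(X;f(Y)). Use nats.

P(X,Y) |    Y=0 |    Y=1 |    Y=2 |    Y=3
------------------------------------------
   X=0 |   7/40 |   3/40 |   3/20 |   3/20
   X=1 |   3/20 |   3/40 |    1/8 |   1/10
I(X;Y) = 0.0021, I(X;f(Y)) = 0.0010, inequality holds: 0.0021 ≥ 0.0010

Data Processing Inequality: For any Markov chain X → Y → Z, we have I(X;Y) ≥ I(X;Z).

Here Z = f(Y) is a deterministic function of Y, forming X → Y → Z.

Original I(X;Y) = 0.0021 nats

After applying f:
P(X,Z) where Z=f(Y):
- P(X,Z=0) = P(X,Y=2) + P(X,Y=3)
- P(X,Z=1) = P(X,Y=0) + P(X,Y=1)

I(X;Z) = I(X;f(Y)) = 0.0010 nats

Verification: 0.0021 ≥ 0.0010 ✓

Information cannot be created by processing; the function f can only lose information about X.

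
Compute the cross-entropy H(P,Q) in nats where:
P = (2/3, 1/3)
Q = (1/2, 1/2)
0.6931 nats

Cross-entropy: H(P,Q) = -Σ p(x) log q(x)

Alternatively: H(P,Q) = H(P) + D_KL(P||Q)
H(P) = 0.6365 nats
D_KL(P||Q) = 0.0566 nats

H(P,Q) = 0.6365 + 0.0566 = 0.6931 nats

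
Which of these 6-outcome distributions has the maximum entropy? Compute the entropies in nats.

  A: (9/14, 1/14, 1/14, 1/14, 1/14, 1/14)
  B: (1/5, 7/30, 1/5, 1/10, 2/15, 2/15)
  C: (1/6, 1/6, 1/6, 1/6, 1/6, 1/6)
C

For a discrete distribution over n outcomes, entropy is maximized by the uniform distribution.

Computing entropies:
H(A) = 1.2266 nats
H(B) = 1.7509 nats
H(C) = 1.7918 nats

The uniform distribution (where all probabilities equal 1/6) achieves the maximum entropy of log_e(6) = 1.7918 nats.

Distribution C has the highest entropy.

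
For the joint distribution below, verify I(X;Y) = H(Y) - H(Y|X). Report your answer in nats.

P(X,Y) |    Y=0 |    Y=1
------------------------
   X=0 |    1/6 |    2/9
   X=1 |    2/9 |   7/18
I(X;Y) = 0.0021 nats

Mutual information has multiple equivalent forms:
- I(X;Y) = H(X) - H(X|Y)
- I(X;Y) = H(Y) - H(Y|X)
- I(X;Y) = H(X) + H(Y) - H(X,Y)

Computing all quantities:
H(X) = 0.6682, H(Y) = 0.6682, H(X,Y) = 1.3344
H(X|Y) = 0.6661, H(Y|X) = 0.6661

Verification:
H(X) - H(X|Y) = 0.6682 - 0.6661 = 0.0021
H(Y) - H(Y|X) = 0.6682 - 0.6661 = 0.0021
H(X) + H(Y) - H(X,Y) = 0.6682 + 0.6682 - 1.3344 = 0.0021

All forms give I(X;Y) = 0.0021 nats. ✓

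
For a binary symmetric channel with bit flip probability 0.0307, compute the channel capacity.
0.8021 bits

For a binary symmetric channel (BSC) with error probability p:
Capacity C = 1 - H(p) bits per symbol

where H(p) = -p log₂(p) - (1-p) log₂(1-p) is the binary entropy function.

H(0.0307) = 0.1979 bits
C = 1 - 0.1979 = 0.8021 bits per symbol

This means we can reliably transmit up to 0.8021 bits of information per channel use.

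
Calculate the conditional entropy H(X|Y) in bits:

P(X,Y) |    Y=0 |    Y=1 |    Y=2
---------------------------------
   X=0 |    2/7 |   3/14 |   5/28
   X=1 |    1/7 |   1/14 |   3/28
0.8980 bits

Using the chain rule: H(X|Y) = H(X,Y) - H(Y)

First, compute H(X,Y) = 2.4547 bits

Marginal P(Y) = (3/7, 2/7, 2/7)
H(Y) = 1.5567 bits

H(X|Y) = H(X,Y) - H(Y) = 2.4547 - 1.5567 = 0.8980 bits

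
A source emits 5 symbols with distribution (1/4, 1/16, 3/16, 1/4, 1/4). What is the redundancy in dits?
0.0359 dits

Redundancy measures how far a source is from maximum entropy:
R = H_max - H(X)

Maximum entropy for 5 symbols: H_max = log_10(5) = 0.6990 dits
Actual entropy: H(X) = 0.6631 dits
Redundancy: R = 0.6990 - 0.6631 = 0.0359 dits

This redundancy represents potential for compression: the source could be compressed by 0.0359 dits per symbol.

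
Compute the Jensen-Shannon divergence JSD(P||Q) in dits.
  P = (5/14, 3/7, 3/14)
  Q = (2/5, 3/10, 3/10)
0.0043 dits

Jensen-Shannon divergence is:
JSD(P||Q) = 0.5 × D_KL(P||M) + 0.5 × D_KL(Q||M)
where M = 0.5 × (P + Q) is the mixture distribution.

M = 0.5 × (5/14, 3/7, 3/14) + 0.5 × (2/5, 3/10, 3/10) = (0.378571, 0.364286, 9/35)

D_KL(P||M) = 0.0042 dits
D_KL(Q||M) = 0.0044 dits

JSD(P||Q) = 0.5 × 0.0042 + 0.5 × 0.0044 = 0.0043 dits

Unlike KL divergence, JSD is symmetric and bounded: 0 ≤ JSD ≤ log(2).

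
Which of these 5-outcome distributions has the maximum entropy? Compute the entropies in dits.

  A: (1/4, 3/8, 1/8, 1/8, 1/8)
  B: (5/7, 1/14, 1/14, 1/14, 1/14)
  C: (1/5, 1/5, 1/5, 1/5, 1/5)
C

For a discrete distribution over n outcomes, entropy is maximized by the uniform distribution.

Computing entropies:
H(A) = 0.6489 dits
H(B) = 0.4318 dits
H(C) = 0.6990 dits

The uniform distribution (where all probabilities equal 1/5) achieves the maximum entropy of log_10(5) = 0.6990 dits.

Distribution C has the highest entropy.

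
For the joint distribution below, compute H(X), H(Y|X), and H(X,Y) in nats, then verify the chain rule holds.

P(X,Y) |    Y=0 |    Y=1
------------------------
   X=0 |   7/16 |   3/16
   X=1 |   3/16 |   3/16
H(X,Y) = 1.3033, H(X) = 0.6616, H(Y|X) = 0.6417 (all in nats)

Chain rule: H(X,Y) = H(X) + H(Y|X)

Left side — joint entropy directly:
H(X,Y) = -Σ p(x,y) log p(x,y) = 1.3033 nats

Right side — compute H(Y|X) from the conditional distributions:
P(X) = (5/8, 3/8), so H(X) = 0.6616 nats
H(Y|X) = Σ_x P(X=x) · H(Y|X=x):
  P(Y|X=0) = (7/10, 3/10), H(Y|X=0) = 0.6109, weight P(X=0) = 5/8
  P(Y|X=1) = (1/2, 1/2), H(Y|X=1) = 0.6931, weight P(X=1) = 3/8
H(Y|X) = 0.6417 nats

H(X) + H(Y|X) = 0.6616 + 0.6417 = 1.3033 nats

Both sides equal 1.3033 nats. ✓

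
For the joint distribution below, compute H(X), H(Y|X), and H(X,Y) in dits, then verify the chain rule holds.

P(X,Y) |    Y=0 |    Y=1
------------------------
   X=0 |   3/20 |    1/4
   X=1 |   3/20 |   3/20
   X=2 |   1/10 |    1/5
H(X,Y) = 0.7611, H(X) = 0.4729, H(Y|X) = 0.2882 (all in dits)

Chain rule: H(X,Y) = H(X) + H(Y|X)

Left side — joint entropy directly:
H(X,Y) = -Σ p(x,y) log p(x,y) = 0.7611 dits

Right side — compute H(Y|X) from the conditional distributions:
P(X) = (2/5, 3/10, 3/10), so H(X) = 0.4729 dits
H(Y|X) = Σ_x P(X=x) · H(Y|X=x):
  P(Y|X=0) = (3/8, 5/8), H(Y|X=0) = 0.2873, weight P(X=0) = 2/5
  P(Y|X=1) = (1/2, 1/2), H(Y|X=1) = 0.3010, weight P(X=1) = 3/10
  P(Y|X=2) = (1/3, 2/3), H(Y|X=2) = 0.2764, weight P(X=2) = 3/10
H(Y|X) = 0.2882 dits

H(X) + H(Y|X) = 0.4729 + 0.2882 = 0.7611 dits

Both sides equal 0.7611 dits. ✓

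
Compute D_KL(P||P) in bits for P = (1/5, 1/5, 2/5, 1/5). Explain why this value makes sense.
0.0000 bits

KL divergence satisfies the Gibbs inequality: D_KL(P||Q) ≥ 0 for all distributions P, Q.

D_KL(P||Q) = Σ p(x) log(p(x)/q(x))
Each term is p(x) × log_2(p(x)/p(x)) = p(x) × log_2(1) = 0, so the sum is 0.
D_KL(P||Q) = 0.0000 bits

When P = Q, the KL divergence is exactly 0, as there is no 'divergence' between identical distributions.

This non-negativity is a fundamental property: relative entropy cannot be negative because it measures how different Q is from P.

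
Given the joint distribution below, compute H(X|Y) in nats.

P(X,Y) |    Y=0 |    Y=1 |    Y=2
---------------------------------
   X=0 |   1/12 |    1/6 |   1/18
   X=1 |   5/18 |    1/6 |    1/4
0.5710 nats

Using the chain rule: H(X|Y) = H(X,Y) - H(Y)

First, compute H(X,Y) = 1.6673 nats

Marginal P(Y) = (13/36, 1/3, 11/36)
H(Y) = 1.0963 nats

H(X|Y) = H(X,Y) - H(Y) = 1.6673 - 1.0963 = 0.5710 nats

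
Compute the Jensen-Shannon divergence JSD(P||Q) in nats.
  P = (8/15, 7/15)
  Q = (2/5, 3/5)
0.0090 nats

Jensen-Shannon divergence is:
JSD(P||Q) = 0.5 × D_KL(P||M) + 0.5 × D_KL(Q||M)
where M = 0.5 × (P + Q) is the mixture distribution.

M = 0.5 × (8/15, 7/15) + 0.5 × (2/5, 3/5) = (7/15, 8/15)

D_KL(P||M) = 0.0089 nats
D_KL(Q||M) = 0.0090 nats

JSD(P||Q) = 0.5 × 0.0089 + 0.5 × 0.0090 = 0.0090 nats

Unlike KL divergence, JSD is symmetric and bounded: 0 ≤ JSD ≤ log(2).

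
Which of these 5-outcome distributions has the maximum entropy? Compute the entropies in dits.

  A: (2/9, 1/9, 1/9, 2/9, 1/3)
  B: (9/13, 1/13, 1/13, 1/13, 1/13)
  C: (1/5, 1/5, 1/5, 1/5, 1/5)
C

For a discrete distribution over n outcomes, entropy is maximized by the uniform distribution.

Computing entropies:
H(A) = 0.6614 dits
H(B) = 0.4533 dits
H(C) = 0.6990 dits

The uniform distribution (where all probabilities equal 1/5) achieves the maximum entropy of log_10(5) = 0.6990 dits.

Distribution C has the highest entropy.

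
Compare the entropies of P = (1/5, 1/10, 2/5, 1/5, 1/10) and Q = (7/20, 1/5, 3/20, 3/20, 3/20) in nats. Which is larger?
Q

Computing entropies in nats:
H(P) = 1.4708
H(Q) = 1.5430

Distribution Q has higher entropy.

Intuition: The distribution closer to uniform (more spread out) has higher entropy.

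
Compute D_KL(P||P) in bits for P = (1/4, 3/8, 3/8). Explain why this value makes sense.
0.0000 bits

KL divergence satisfies the Gibbs inequality: D_KL(P||Q) ≥ 0 for all distributions P, Q.

D_KL(P||Q) = Σ p(x) log(p(x)/q(x))
Each term is p(x) × log_2(p(x)/p(x)) = p(x) × log_2(1) = 0, so the sum is 0.
D_KL(P||Q) = 0.0000 bits

When P = Q, the KL divergence is exactly 0, as there is no 'divergence' between identical distributions.

This non-negativity is a fundamental property: relative entropy cannot be negative because it measures how different Q is from P.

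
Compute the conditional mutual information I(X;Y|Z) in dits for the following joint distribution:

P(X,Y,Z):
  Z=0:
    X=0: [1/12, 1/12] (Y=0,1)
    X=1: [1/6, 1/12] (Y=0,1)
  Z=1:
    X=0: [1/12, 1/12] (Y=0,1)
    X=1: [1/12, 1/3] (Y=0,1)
0.0133 dits

Conditional mutual information: I(X;Y|Z) = H(X|Z) + H(Y|Z) - H(X,Y|Z)

H(Z) = 0.2950
H(X,Z) = 0.5683 → H(X|Z) = 0.2734
H(Y,Z) = 0.5683 → H(Y|Z) = 0.2734
H(X,Y,Z) = 0.8283 → H(X,Y|Z) = 0.5334

I(X;Y|Z) = 0.2734 + 0.2734 - 0.5334 = 0.0133 dits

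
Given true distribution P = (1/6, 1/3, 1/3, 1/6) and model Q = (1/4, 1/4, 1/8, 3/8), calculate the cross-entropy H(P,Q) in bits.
2.2358 bits

Cross-entropy: H(P,Q) = -Σ p(x) log q(x)

Alternatively: H(P,Q) = H(P) + D_KL(P||Q)
H(P) = 1.9183 bits
D_KL(P||Q) = 0.3175 bits

H(P,Q) = 1.9183 + 0.3175 = 2.2358 bits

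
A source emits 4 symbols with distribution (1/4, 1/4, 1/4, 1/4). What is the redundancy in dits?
0.0000 dits

Redundancy measures how far a source is from maximum entropy:
R = H_max - H(X)

Maximum entropy for 4 symbols: H_max = log_10(4) = 0.6021 dits
Actual entropy: H(X) = 0.6021 dits
Redundancy: R = 0.6021 - 0.6021 = 0.0000 dits

This redundancy represents potential for compression: the source could be compressed by 0.0000 dits per symbol.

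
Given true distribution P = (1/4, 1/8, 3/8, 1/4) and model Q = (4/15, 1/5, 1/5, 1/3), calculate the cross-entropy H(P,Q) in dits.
0.6123 dits

Cross-entropy: H(P,Q) = -Σ p(x) log q(x)

Alternatively: H(P,Q) = H(P) + D_KL(P||Q)
H(P) = 0.5737 dits
D_KL(P||Q) = 0.0386 dits

H(P,Q) = 0.5737 + 0.0386 = 0.6123 dits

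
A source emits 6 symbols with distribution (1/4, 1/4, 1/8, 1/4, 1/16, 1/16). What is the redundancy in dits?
0.0632 dits

Redundancy measures how far a source is from maximum entropy:
R = H_max - H(X)

Maximum entropy for 6 symbols: H_max = log_10(6) = 0.7782 dits
Actual entropy: H(X) = 0.7149 dits
Redundancy: R = 0.7782 - 0.7149 = 0.0632 dits

This redundancy represents potential for compression: the source could be compressed by 0.0632 dits per symbol.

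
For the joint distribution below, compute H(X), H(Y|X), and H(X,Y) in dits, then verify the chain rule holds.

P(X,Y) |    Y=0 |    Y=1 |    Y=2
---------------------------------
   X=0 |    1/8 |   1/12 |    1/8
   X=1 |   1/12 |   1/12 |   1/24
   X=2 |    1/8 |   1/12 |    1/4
H(X,Y) = 0.9064, H(X) = 0.4563, H(Y|X) = 0.4502 (all in dits)

Chain rule: H(X,Y) = H(X) + H(Y|X)

Left side — joint entropy directly:
H(X,Y) = -Σ p(x,y) log p(x,y) = 0.9064 dits

Right side — compute H(Y|X) from the conditional distributions:
P(X) = (1/3, 5/24, 11/24), so H(X) = 0.4563 dits
H(Y|X) = Σ_x P(X=x) · H(Y|X=x):
  P(Y|X=0) = (3/8, 1/4, 3/8), H(Y|X=0) = 0.4700, weight P(X=0) = 1/3
  P(Y|X=1) = (2/5, 2/5, 1/5), H(Y|X=1) = 0.4581, weight P(X=1) = 5/24
  P(Y|X=2) = (3/11, 2/11, 6/11), H(Y|X=2) = 0.4321, weight P(X=2) = 11/24
H(Y|X) = 0.4502 dits

H(X) + H(Y|X) = 0.4563 + 0.4502 = 0.9064 dits

Both sides equal 0.9064 dits. ✓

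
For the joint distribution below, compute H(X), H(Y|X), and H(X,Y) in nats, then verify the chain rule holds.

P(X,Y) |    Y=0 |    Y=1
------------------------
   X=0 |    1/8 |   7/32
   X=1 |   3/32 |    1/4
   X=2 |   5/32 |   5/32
H(X,Y) = 1.7410, H(X) = 1.0976, H(Y|X) = 0.6434 (all in nats)

Chain rule: H(X,Y) = H(X) + H(Y|X)

Left side — joint entropy directly:
H(X,Y) = -Σ p(x,y) log p(x,y) = 1.7410 nats

Right side — compute H(Y|X) from the conditional distributions:
P(X) = (11/32, 11/32, 5/16), so H(X) = 1.0976 nats
H(Y|X) = Σ_x P(X=x) · H(Y|X=x):
  P(Y|X=0) = (4/11, 7/11), H(Y|X=0) = 0.6555, weight P(X=0) = 11/32
  P(Y|X=1) = (3/11, 8/11), H(Y|X=1) = 0.5860, weight P(X=1) = 11/32
  P(Y|X=2) = (1/2, 1/2), H(Y|X=2) = 0.6931, weight P(X=2) = 5/16
H(Y|X) = 0.6434 nats

H(X) + H(Y|X) = 1.0976 + 0.6434 = 1.7410 nats

Both sides equal 1.7410 nats. ✓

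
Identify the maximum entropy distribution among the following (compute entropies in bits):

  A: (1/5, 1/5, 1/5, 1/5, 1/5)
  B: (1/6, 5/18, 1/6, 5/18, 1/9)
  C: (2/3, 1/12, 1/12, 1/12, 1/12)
A

For a discrete distribution over n outcomes, entropy is maximized by the uniform distribution.

Computing entropies:
H(A) = 2.3219 bits
H(B) = 2.2405 bits
H(C) = 1.5850 bits

The uniform distribution (where all probabilities equal 1/5) achieves the maximum entropy of log_2(5) = 2.3219 bits.

Distribution A has the highest entropy.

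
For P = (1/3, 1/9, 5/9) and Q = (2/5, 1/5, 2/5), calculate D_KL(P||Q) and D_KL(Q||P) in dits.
D_KL(P||Q) = 0.0245, D_KL(Q||P) = 0.0257

KL divergence is not symmetric: D_KL(P||Q) ≠ D_KL(Q||P) in general.

D_KL(P||Q) = 0.0245 dits
D_KL(Q||P) = 0.0257 dits

No, they are not equal!

This asymmetry is why KL divergence is not a true distance metric.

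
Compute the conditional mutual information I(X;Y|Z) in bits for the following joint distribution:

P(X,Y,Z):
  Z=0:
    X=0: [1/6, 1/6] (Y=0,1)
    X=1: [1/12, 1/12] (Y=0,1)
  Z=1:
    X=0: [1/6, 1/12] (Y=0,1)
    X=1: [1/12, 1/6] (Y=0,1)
0.0409 bits

Conditional mutual information: I(X;Y|Z) = H(X|Z) + H(Y|Z) - H(X,Y|Z)

H(Z) = 1.0000
H(X,Z) = 1.9591 → H(X|Z) = 0.9591
H(Y,Z) = 2.0000 → H(Y|Z) = 1.0000
H(X,Y,Z) = 2.9183 → H(X,Y|Z) = 1.9183

I(X;Y|Z) = 0.9591 + 1.0000 - 1.9183 = 0.0409 bits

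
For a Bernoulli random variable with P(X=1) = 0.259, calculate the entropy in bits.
0.8252 bits

The binary entropy function is:
H(p) = -p log(p) - (1-p) log(1-p)

H(0.259) = -0.259 × log_2(0.259) - 0.741 × log_2(0.741)
H(0.259) = 0.8252 bits

Note: Binary entropy is maximized at p=0.5 (H=1 bit) and minimized at p=0 or p=1 (H=0).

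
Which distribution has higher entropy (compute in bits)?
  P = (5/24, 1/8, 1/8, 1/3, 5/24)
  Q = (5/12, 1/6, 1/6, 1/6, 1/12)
P

Computing entropies in bits:
H(P) = 2.2213
H(Q) = 2.1175

Distribution P has higher entropy.

Intuition: The distribution closer to uniform (more spread out) has higher entropy.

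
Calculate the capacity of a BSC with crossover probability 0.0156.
0.8840 bits

For a binary symmetric channel (BSC) with error probability p:
Capacity C = 1 - H(p) bits per symbol

where H(p) = -p log₂(p) - (1-p) log₂(1-p) is the binary entropy function.

H(0.0156) = 0.1160 bits
C = 1 - 0.1160 = 0.8840 bits per symbol

This means we can reliably transmit up to 0.8840 bits of information per channel use.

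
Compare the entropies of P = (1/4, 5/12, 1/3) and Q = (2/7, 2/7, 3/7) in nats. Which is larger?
Q

Computing entropies in nats:
H(P) = 1.0776
H(Q) = 1.0790

Distribution Q has higher entropy.

Intuition: The distribution closer to uniform (more spread out) has higher entropy.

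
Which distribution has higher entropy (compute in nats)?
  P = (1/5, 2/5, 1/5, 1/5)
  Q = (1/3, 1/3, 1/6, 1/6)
P

Computing entropies in nats:
H(P) = 1.3322
H(Q) = 1.3297

Distribution P has higher entropy.

Intuition: The distribution closer to uniform (more spread out) has higher entropy.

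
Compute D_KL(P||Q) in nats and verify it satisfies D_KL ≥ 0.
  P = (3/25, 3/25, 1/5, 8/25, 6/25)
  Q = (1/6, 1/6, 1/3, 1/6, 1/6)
0.1153 nats

KL divergence satisfies the Gibbs inequality: D_KL(P||Q) ≥ 0 for all distributions P, Q.

D_KL(P||Q) = Σ p(x) log(p(x)/q(x))
Term by term:
  x=0: 3/25 × log_e[(3/25)/(1/6)] = -0.0394
  x=1: 3/25 × log_e[(3/25)/(1/6)] = -0.0394
  x=2: 1/5 × log_e[(1/5)/(1/3)] = -0.1022
  x=3: 8/25 × log_e[(8/25)/(1/6)] = 0.2087
  x=4: 6/25 × log_e[(6/25)/(1/6)] = 0.0875
D_KL(P||Q) = 0.1153 nats

D_KL(P||Q) = 0.1153 ≥ 0 ✓

This non-negativity is a fundamental property: relative entropy cannot be negative because it measures how different Q is from P.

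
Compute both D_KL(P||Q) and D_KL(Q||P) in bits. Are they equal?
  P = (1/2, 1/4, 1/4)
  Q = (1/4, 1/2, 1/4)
D_KL(P||Q) = 0.2500, D_KL(Q||P) = 0.2500

KL divergence is not symmetric: D_KL(P||Q) ≠ D_KL(Q||P) in general.

D_KL(P||Q) = 0.2500 bits
D_KL(Q||P) = 0.2500 bits

In this case they happen to be equal (to 4 decimal places).

This asymmetry is why KL divergence is not a true distance metric.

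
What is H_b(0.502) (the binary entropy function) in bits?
1.0000 bits

The binary entropy function is:
H(p) = -p log(p) - (1-p) log(1-p)

H(0.502) = -0.502 × log_2(0.502) - 0.498 × log_2(0.498)
H(0.502) = 1.0000 bits

Note: Binary entropy is maximized at p=0.5 (H=1 bit) and minimized at p=0 or p=1 (H=0).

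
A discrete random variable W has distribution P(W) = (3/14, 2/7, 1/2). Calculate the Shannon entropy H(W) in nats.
1.0346 nats

Shannon entropy is H(X) = -Σ p(x) log p(x).

For P = (3/14, 2/7, 1/2):
H = -3/14 × log_e(3/14) -2/7 × log_e(2/7) -1/2 × log_e(1/2)
H = 1.0346 nats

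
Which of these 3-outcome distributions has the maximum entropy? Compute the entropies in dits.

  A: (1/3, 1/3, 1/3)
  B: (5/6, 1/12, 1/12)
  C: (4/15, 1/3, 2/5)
A

For a discrete distribution over n outcomes, entropy is maximized by the uniform distribution.

Computing entropies:
H(A) = 0.4771 dits
H(B) = 0.2458 dits
H(C) = 0.4713 dits

The uniform distribution (where all probabilities equal 1/3) achieves the maximum entropy of log_10(3) = 0.4771 dits.

Distribution A has the highest entropy.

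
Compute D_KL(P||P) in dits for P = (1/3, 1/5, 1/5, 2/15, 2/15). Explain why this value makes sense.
0.0000 dits

KL divergence satisfies the Gibbs inequality: D_KL(P||Q) ≥ 0 for all distributions P, Q.

D_KL(P||Q) = Σ p(x) log(p(x)/q(x))
Each term is p(x) × log_10(p(x)/p(x)) = p(x) × log_10(1) = 0, so the sum is 0.
D_KL(P||Q) = 0.0000 dits

When P = Q, the KL divergence is exactly 0, as there is no 'divergence' between identical distributions.

This non-negativity is a fundamental property: relative entropy cannot be negative because it measures how different Q is from P.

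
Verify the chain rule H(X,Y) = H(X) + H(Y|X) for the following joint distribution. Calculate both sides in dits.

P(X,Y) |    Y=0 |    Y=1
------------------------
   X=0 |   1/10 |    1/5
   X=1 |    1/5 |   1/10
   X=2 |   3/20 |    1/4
H(X,Y) = 0.7537, H(X) = 0.4729, H(Y|X) = 0.2808 (all in dits)

Chain rule: H(X,Y) = H(X) + H(Y|X)

Left side — joint entropy directly:
H(X,Y) = -Σ p(x,y) log p(x,y) = 0.7537 dits

Right side — compute H(Y|X) from the conditional distributions:
P(X) = (3/10, 3/10, 2/5), so H(X) = 0.4729 dits
H(Y|X) = Σ_x P(X=x) · H(Y|X=x):
  P(Y|X=0) = (1/3, 2/3), H(Y|X=0) = 0.2764, weight P(X=0) = 3/10
  P(Y|X=1) = (2/3, 1/3), H(Y|X=1) = 0.2764, weight P(X=1) = 3/10
  P(Y|X=2) = (3/8, 5/8), H(Y|X=2) = 0.2873, weight P(X=2) = 2/5
H(Y|X) = 0.2808 dits

H(X) + H(Y|X) = 0.4729 + 0.2808 = 0.7537 dits

Both sides equal 0.7537 dits. ✓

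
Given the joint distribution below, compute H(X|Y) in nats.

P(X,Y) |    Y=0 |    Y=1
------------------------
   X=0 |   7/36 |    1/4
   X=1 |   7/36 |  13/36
0.6830 nats

Using the chain rule: H(X|Y) = H(X,Y) - H(Y)

First, compute H(X,Y) = 1.3512 nats

Marginal P(Y) = (7/18, 11/18)
H(Y) = 0.6682 nats

H(X|Y) = H(X,Y) - H(Y) = 1.3512 - 0.6682 = 0.6830 nats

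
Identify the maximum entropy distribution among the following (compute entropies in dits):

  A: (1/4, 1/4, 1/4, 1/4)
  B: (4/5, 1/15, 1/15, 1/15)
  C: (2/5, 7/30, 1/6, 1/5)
A

For a discrete distribution over n outcomes, entropy is maximized by the uniform distribution.

Computing entropies:
H(A) = 0.6021 dits
H(B) = 0.3127 dits
H(C) = 0.5761 dits

The uniform distribution (where all probabilities equal 1/4) achieves the maximum entropy of log_10(4) = 0.6021 dits.

Distribution A has the highest entropy.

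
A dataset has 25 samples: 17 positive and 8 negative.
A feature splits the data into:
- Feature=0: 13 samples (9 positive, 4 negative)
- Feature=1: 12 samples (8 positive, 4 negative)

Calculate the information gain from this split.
0.0005 bits

Information Gain = H(Y) - H(Y|Feature)

Before split:
P(positive) = 17/25 = 0.6800
H(Y) = 0.9044 bits

After split:
Feature=0: H = 0.8905 bits (weight = 13/25)
Feature=1: H = 0.9183 bits (weight = 12/25)
H(Y|Feature) = (13/25)×0.8905 + (12/25)×0.9183 = 0.9038 bits

Information Gain = 0.9044 - 0.9038 = 0.0005 bits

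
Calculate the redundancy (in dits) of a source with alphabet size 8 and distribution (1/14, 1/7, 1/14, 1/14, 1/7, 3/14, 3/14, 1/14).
0.0475 dits

Redundancy measures how far a source is from maximum entropy:
R = H_max - H(X)

Maximum entropy for 8 symbols: H_max = log_10(8) = 0.9031 dits
Actual entropy: H(X) = 0.8556 dits
Redundancy: R = 0.9031 - 0.8556 = 0.0475 dits

This redundancy represents potential for compression: the source could be compressed by 0.0475 dits per symbol.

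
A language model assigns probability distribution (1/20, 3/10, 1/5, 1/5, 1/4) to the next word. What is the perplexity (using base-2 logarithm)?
4.4876

Perplexity is 2^H (or exp(H) for natural log).

First, H = -Σ p log p = 2.1660 bits
Perplexity = 2^2.1660 = 4.4876

Interpretation: The model's uncertainty is equivalent to choosing uniformly among 4.5 options.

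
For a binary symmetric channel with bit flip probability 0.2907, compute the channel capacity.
0.1304 bits

For a binary symmetric channel (BSC) with error probability p:
Capacity C = 1 - H(p) bits per symbol

where H(p) = -p log₂(p) - (1-p) log₂(1-p) is the binary entropy function.

H(0.2907) = 0.8696 bits
C = 1 - 0.8696 = 0.1304 bits per symbol

This means we can reliably transmit up to 0.1304 bits of information per channel use.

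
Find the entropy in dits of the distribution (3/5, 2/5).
0.2923 dits

Shannon entropy is H(X) = -Σ p(x) log p(x).

For P = (3/5, 2/5):
H = -3/5 × log_10(3/5) -2/5 × log_10(2/5)
H = 0.2923 dits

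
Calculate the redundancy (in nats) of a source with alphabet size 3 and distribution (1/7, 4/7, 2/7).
0.1429 nats

Redundancy measures how far a source is from maximum entropy:
R = H_max - H(X)

Maximum entropy for 3 symbols: H_max = log_e(3) = 1.0986 nats
Actual entropy: H(X) = 0.9557 nats
Redundancy: R = 1.0986 - 0.9557 = 0.1429 nats

This redundancy represents potential for compression: the source could be compressed by 0.1429 nats per symbol.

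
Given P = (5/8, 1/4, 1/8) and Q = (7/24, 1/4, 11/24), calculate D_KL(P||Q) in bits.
0.4529 bits

KL divergence: D_KL(P||Q) = Σ p(x) log(p(x)/q(x))

Computing term by term:
  x=0: 5/8 × log_2[(5/8)/(7/24)] = 5/8 × 1.0995 = 0.6872
  x=1: 1/4 × log_2[(1/4)/(1/4)] = 1/4 × 0.0000 = 0.0000
  x=2: 1/8 × log_2[(1/8)/(11/24)] = 1/8 × -1.8745 = -0.2343

D_KL(P||Q) = 0.4529 bits

Note: KL divergence is always non-negative and equals 0 iff P = Q.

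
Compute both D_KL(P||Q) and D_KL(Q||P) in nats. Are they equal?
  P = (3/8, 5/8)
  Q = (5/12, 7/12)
D_KL(P||Q) = 0.0036, D_KL(Q||P) = 0.0037

KL divergence is not symmetric: D_KL(P||Q) ≠ D_KL(Q||P) in general.

D_KL(P||Q) = 0.0036 nats
D_KL(Q||P) = 0.0037 nats

No, they are not equal!

This asymmetry is why KL divergence is not a true distance metric.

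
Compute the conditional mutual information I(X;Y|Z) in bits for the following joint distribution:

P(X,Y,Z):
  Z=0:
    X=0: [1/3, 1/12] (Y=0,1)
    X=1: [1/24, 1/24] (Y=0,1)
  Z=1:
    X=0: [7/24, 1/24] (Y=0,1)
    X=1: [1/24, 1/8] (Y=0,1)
0.1642 bits

Conditional mutual information: I(X;Y|Z) = H(X|Z) + H(Y|Z) - H(X,Y|Z)

H(Z) = 1.0000
H(X,Z) = 1.7842 → H(X|Z) = 0.7842
H(Y,Z) = 1.8648 → H(Y|Z) = 0.8648
H(X,Y,Z) = 2.4847 → H(X,Y|Z) = 1.4847

I(X;Y|Z) = 0.7842 + 0.8648 - 1.4847 = 0.1642 bits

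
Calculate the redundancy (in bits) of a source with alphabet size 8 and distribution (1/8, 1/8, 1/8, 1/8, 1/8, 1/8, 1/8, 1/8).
0.0000 bits

Redundancy measures how far a source is from maximum entropy:
R = H_max - H(X)

Maximum entropy for 8 symbols: H_max = log_2(8) = 3.0000 bits
Actual entropy: H(X) = 3.0000 bits
Redundancy: R = 3.0000 - 3.0000 = 0.0000 bits

This redundancy represents potential for compression: the source could be compressed by 0.0000 bits per symbol.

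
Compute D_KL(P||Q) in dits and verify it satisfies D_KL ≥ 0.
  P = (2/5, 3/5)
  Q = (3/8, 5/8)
0.0006 dits

KL divergence satisfies the Gibbs inequality: D_KL(P||Q) ≥ 0 for all distributions P, Q.

D_KL(P||Q) = Σ p(x) log(p(x)/q(x))
Term by term:
  x=0: 2/5 × log_10[(2/5)/(3/8)] = 0.0112
  x=1: 3/5 × log_10[(3/5)/(5/8)] = -0.0106
D_KL(P||Q) = 0.0006 dits

D_KL(P||Q) = 0.0006 ≥ 0 ✓

This non-negativity is a fundamental property: relative entropy cannot be negative because it measures how different Q is from P.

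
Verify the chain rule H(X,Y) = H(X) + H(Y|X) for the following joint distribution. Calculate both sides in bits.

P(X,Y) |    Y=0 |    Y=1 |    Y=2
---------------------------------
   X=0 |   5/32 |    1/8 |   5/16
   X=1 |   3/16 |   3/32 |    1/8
H(X,Y) = 2.4658, H(X) = 0.9745, H(Y|X) = 1.4913 (all in bits)

Chain rule: H(X,Y) = H(X) + H(Y|X)

Left side — joint entropy directly:
H(X,Y) = -Σ p(x,y) log p(x,y) = 2.4658 bits

Right side — compute H(Y|X) from the conditional distributions:
P(X) = (19/32, 13/32), so H(X) = 0.9745 bits
H(Y|X) = Σ_x P(X=x) · H(Y|X=x):
  P(Y|X=0) = (5/19, 4/19, 10/19), H(Y|X=0) = 1.4675, weight P(X=0) = 19/32
  P(Y|X=1) = (6/13, 3/13, 4/13), H(Y|X=1) = 1.5262, weight P(X=1) = 13/32
H(Y|X) = 1.4913 bits

H(X) + H(Y|X) = 0.9745 + 1.4913 = 2.4658 bits

Both sides equal 2.4658 bits. ✓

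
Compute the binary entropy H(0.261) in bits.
0.8283 bits

The binary entropy function is:
H(p) = -p log(p) - (1-p) log(1-p)

H(0.261) = -0.261 × log_2(0.261) - 0.739 × log_2(0.739)
H(0.261) = 0.8283 bits

Note: Binary entropy is maximized at p=0.5 (H=1 bit) and minimized at p=0 or p=1 (H=0).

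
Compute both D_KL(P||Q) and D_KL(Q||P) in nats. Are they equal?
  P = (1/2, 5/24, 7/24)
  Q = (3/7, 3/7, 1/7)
D_KL(P||Q) = 0.1350, D_KL(Q||P) = 0.1411

KL divergence is not symmetric: D_KL(P||Q) ≠ D_KL(Q||P) in general.

D_KL(P||Q) = 0.1350 nats
D_KL(Q||P) = 0.1411 nats

No, they are not equal!

This asymmetry is why KL divergence is not a true distance metric.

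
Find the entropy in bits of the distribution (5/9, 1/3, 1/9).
1.3516 bits

Shannon entropy is H(X) = -Σ p(x) log p(x).

For P = (5/9, 1/3, 1/9):
H = -5/9 × log_2(5/9) -1/3 × log_2(1/3) -1/9 × log_2(1/9)
H = 1.3516 bits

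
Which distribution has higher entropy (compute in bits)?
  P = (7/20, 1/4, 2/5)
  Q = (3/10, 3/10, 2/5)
Q

Computing entropies in bits:
H(P) = 1.5589
H(Q) = 1.5710

Distribution Q has higher entropy.

Intuition: The distribution closer to uniform (more spread out) has higher entropy.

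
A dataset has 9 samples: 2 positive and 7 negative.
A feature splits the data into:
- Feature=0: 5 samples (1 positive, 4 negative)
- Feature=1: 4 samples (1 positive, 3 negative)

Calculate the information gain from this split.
0.0026 bits

Information Gain = H(Y) - H(Y|Feature)

Before split:
P(positive) = 2/9 = 0.2222
H(Y) = 0.7642 bits

After split:
Feature=0: H = 0.7219 bits (weight = 5/9)
Feature=1: H = 0.8113 bits (weight = 4/9)
H(Y|Feature) = (5/9)×0.7219 + (4/9)×0.8113 = 0.7616 bits

Information Gain = 0.7642 - 0.7616 = 0.0026 bits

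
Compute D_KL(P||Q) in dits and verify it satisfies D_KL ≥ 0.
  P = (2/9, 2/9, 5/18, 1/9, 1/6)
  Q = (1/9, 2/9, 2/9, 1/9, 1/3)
0.0436 dits

KL divergence satisfies the Gibbs inequality: D_KL(P||Q) ≥ 0 for all distributions P, Q.

D_KL(P||Q) = Σ p(x) log(p(x)/q(x))
Term by term:
  x=0: 2/9 × log_10[(2/9)/(1/9)] = 0.0669
  x=1: 2/9 × log_10[(2/9)/(2/9)] = 0.0000
  x=2: 5/18 × log_10[(5/18)/(2/9)] = 0.0269
  x=3: 1/9 × log_10[(1/9)/(1/9)] = 0.0000
  x=4: 1/6 × log_10[(1/6)/(1/3)] = -0.0502
D_KL(P||Q) = 0.0436 dits

D_KL(P||Q) = 0.0436 ≥ 0 ✓

This non-negativity is a fundamental property: relative entropy cannot be negative because it measures how different Q is from P.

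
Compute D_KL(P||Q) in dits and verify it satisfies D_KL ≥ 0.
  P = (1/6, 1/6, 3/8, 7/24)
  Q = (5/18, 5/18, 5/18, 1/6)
0.0458 dits

KL divergence satisfies the Gibbs inequality: D_KL(P||Q) ≥ 0 for all distributions P, Q.

D_KL(P||Q) = Σ p(x) log(p(x)/q(x))
Term by term:
  x=0: 1/6 × log_10[(1/6)/(5/18)] = -0.0370
  x=1: 1/6 × log_10[(1/6)/(5/18)] = -0.0370
  x=2: 3/8 × log_10[(3/8)/(5/18)] = 0.0489
  x=3: 7/24 × log_10[(7/24)/(1/6)] = 0.0709
D_KL(P||Q) = 0.0458 dits

D_KL(P||Q) = 0.0458 ≥ 0 ✓

This non-negativity is a fundamental property: relative entropy cannot be negative because it measures how different Q is from P.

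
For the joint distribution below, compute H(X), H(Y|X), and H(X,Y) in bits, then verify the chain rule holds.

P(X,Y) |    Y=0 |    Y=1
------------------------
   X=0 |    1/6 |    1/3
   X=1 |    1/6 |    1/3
H(X,Y) = 1.9183, H(X) = 1.0000, H(Y|X) = 0.9183 (all in bits)

Chain rule: H(X,Y) = H(X) + H(Y|X)

Left side — joint entropy directly:
H(X,Y) = -Σ p(x,y) log p(x,y) = 1.9183 bits

Right side — compute H(Y|X) from the conditional distributions:
P(X) = (1/2, 1/2), so H(X) = 1.0000 bits
H(Y|X) = Σ_x P(X=x) · H(Y|X=x):
  P(Y|X=0) = (1/3, 2/3), H(Y|X=0) = 0.9183, weight P(X=0) = 1/2
  P(Y|X=1) = (1/3, 2/3), H(Y|X=1) = 0.9183, weight P(X=1) = 1/2
H(Y|X) = 0.9183 bits

H(X) + H(Y|X) = 1.0000 + 0.9183 = 1.9183 bits

Both sides equal 1.9183 bits. ✓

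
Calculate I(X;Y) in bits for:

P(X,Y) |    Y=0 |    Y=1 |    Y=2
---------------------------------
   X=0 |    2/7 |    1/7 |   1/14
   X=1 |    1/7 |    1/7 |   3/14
0.0889 bits

Mutual information: I(X;Y) = H(X) + H(Y) - H(X,Y)

Marginals:
P(X) = (1/2, 1/2), H(X) = 1.0000 bits
P(Y) = (3/7, 2/7, 2/7), H(Y) = 1.5567 bits

Joint entropy: H(X,Y) = 2.4677 bits

I(X;Y) = 1.0000 + 1.5567 - 2.4677 = 0.0889 bits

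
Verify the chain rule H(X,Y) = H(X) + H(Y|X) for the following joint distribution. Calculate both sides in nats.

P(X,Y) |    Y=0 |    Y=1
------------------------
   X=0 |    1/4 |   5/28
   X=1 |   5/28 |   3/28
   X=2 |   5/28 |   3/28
H(X,Y) = 1.7481, H(X) = 1.0790, H(Y|X) = 0.6691 (all in nats)

Chain rule: H(X,Y) = H(X) + H(Y|X)

Left side — joint entropy directly:
H(X,Y) = -Σ p(x,y) log p(x,y) = 1.7481 nats

Right side — compute H(Y|X) from the conditional distributions:
P(X) = (3/7, 2/7, 2/7), so H(X) = 1.0790 nats
H(Y|X) = Σ_x P(X=x) · H(Y|X=x):
  P(Y|X=0) = (7/12, 5/12), H(Y|X=0) = 0.6792, weight P(X=0) = 3/7
  P(Y|X=1) = (5/8, 3/8), H(Y|X=1) = 0.6616, weight P(X=1) = 2/7
  P(Y|X=2) = (5/8, 3/8), H(Y|X=2) = 0.6616, weight P(X=2) = 2/7
H(Y|X) = 0.6691 nats

H(X) + H(Y|X) = 1.0790 + 0.6691 = 1.7481 nats

Both sides equal 1.7481 nats. ✓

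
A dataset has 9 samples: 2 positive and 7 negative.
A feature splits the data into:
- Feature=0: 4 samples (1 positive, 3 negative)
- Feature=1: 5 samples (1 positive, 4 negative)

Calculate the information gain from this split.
0.0026 bits

Information Gain = H(Y) - H(Y|Feature)

Before split:
P(positive) = 2/9 = 0.2222
H(Y) = 0.7642 bits

After split:
Feature=0: H = 0.8113 bits (weight = 4/9)
Feature=1: H = 0.7219 bits (weight = 5/9)
H(Y|Feature) = (4/9)×0.8113 + (5/9)×0.7219 = 0.7616 bits

Information Gain = 0.7642 - 0.7616 = 0.0026 bits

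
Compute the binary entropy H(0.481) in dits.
0.3007 dits

The binary entropy function is:
H(p) = -p log(p) - (1-p) log(1-p)

H(0.481) = -0.481 × log_10(0.481) - 0.519 × log_10(0.519)
H(0.481) = 0.3007 dits

Note: Binary entropy is maximized at p=0.5 (H=1 bit) and minimized at p=0 or p=1 (H=0).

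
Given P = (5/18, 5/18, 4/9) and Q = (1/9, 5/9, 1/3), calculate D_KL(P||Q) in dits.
0.0824 dits

KL divergence: D_KL(P||Q) = Σ p(x) log(p(x)/q(x))

Computing term by term:
  x=0: 5/18 × log_10[(5/18)/(1/9)] = 5/18 × 0.3979 = 0.1105
  x=1: 5/18 × log_10[(5/18)/(5/9)] = 5/18 × -0.3010 = -0.0836
  x=2: 4/9 × log_10[(4/9)/(1/3)] = 4/9 × 0.1249 = 0.0555

D_KL(P||Q) = 0.0824 dits

Note: KL divergence is always non-negative and equals 0 iff P = Q.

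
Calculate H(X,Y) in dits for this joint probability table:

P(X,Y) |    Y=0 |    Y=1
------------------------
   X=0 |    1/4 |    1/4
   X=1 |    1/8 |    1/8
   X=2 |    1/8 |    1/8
0.7526 dits

Joint entropy is H(X,Y) = -Σ_{x,y} p(x,y) log p(x,y).

Summing over all non-zero entries:
H(X,Y) = -[1/4·log_10(1/4) + 1/4·log_10(1/4) + 1/8·log_10(1/8) + 1/8·log_10(1/8) + 1/8·log_10(1/8) + 1/8·log_10(1/8)]
H(X,Y) = 0.7526 dits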